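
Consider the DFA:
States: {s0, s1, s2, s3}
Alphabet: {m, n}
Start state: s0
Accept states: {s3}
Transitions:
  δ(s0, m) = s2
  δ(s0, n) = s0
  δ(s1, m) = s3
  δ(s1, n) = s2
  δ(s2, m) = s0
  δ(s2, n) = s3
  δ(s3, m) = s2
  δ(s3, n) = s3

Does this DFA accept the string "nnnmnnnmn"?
Processing string "nnnmnnnmn":
  s0 --n--> s0
  s0 --n--> s0
  s0 --n--> s0
  s0 --m--> s2
  s2 --n--> s3
  s3 --n--> s3
  s3 --n--> s3
  s3 --m--> s2
  s2 --n--> s3
Final state: s3
Accept states: {s3}
Yes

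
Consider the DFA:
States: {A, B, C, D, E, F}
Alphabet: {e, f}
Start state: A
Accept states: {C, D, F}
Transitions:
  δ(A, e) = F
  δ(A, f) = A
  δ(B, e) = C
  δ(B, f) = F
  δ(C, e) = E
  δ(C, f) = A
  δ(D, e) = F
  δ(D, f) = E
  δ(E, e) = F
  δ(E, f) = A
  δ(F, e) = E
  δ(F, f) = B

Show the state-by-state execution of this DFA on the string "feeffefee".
read 'f': A → A
  read 'e': A → F
  read 'e': F → E
  read 'f': E → A
  read 'f': A → A
  read 'e': A → F
  read 'f': F → B
  read 'e': B → C
  read 'e': C → E
A -> A -> F -> E -> A -> A -> F -> B -> C -> E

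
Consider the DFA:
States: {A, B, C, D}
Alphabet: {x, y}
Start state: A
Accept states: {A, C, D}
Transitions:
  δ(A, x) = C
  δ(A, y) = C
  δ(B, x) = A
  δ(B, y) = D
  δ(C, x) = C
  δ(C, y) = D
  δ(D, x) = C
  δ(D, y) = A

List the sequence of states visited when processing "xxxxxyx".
read 'x': A → C
  read 'x': C → C
  read 'x': C → C
  read 'x': C → C
  read 'x': C → C
  read 'y': C → D
  read 'x': D → C
A -> C -> C -> C -> C -> C -> D -> C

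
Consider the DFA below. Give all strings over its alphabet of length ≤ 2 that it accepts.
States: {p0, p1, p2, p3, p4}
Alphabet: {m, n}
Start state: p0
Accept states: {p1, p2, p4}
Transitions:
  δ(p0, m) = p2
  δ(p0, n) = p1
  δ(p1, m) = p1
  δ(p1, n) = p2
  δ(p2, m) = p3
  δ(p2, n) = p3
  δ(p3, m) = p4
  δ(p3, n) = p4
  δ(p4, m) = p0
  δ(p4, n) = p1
m, n, nm, nn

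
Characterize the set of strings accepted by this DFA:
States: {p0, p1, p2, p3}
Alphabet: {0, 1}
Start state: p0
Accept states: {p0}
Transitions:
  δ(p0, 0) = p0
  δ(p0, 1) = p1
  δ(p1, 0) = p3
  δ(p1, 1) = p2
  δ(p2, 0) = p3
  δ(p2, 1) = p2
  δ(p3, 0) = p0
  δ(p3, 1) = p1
Testing a few strings:
  '1001' → reject
  '0010' → reject
  '111' → reject
  '100' → accept
State roles: p0=value ≡ 0 (mod 4); p1=value ≡ 1 (mod 4); p2=value ≡ 3 (mod 4); p3=value ≡ 2 (mod 4)
All binary strings representing a multiple of 4 (read in base 2; leading zeros allowed and ε counts as 0)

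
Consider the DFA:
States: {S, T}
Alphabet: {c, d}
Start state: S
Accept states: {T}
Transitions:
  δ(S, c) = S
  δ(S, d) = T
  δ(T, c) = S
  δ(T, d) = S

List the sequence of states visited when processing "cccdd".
read 'c': S → S
  read 'c': S → S
  read 'c': S → S
  read 'd': S → T
  read 'd': T → S
S -> S -> S -> S -> T -> S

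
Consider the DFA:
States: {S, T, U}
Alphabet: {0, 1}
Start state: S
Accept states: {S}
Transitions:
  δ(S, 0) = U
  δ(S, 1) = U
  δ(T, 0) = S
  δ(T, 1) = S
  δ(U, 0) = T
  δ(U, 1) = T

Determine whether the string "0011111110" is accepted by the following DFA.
Processing string "0011111110":
  S --0--> U
  U --0--> T
  T --1--> S
  S --1--> U
  U --1--> T
  T --1--> S
  S --1--> U
  U --1--> T
  T --1--> S
  S --0--> U
Final state: U
Accept states: {S}
No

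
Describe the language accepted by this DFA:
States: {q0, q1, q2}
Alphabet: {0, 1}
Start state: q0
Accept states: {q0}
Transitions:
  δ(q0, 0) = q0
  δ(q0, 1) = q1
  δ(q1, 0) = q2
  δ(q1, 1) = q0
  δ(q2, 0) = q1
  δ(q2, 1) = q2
Testing a few strings:
  '000' → accept
  '010' → reject
  '0000' → accept
  '0' → accept
State roles: q0=value ≡ 0 (mod 3); q1=value ≡ 1 (mod 3); q2=value ≡ 2 (mod 3)
All binary strings representing a multiple of 3 (read in base 2; leading zeros allowed and ε counts as 0)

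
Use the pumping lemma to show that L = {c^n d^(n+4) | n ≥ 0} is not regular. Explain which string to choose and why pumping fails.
Assume L is regular with pumping length p. Idea: pumping the c-block breaks the fixed offset of 4.
Choose s = c^p d^(p+4) ∈ L. By the pumping lemma, s = xyz with |xy| ≤ p, |y| > 0, so y = c^k with k ≥ 1. Then xy²z = c^(p+k) d^(p+4). For this to be in L we would need p+4 = (p+k)+4, i.e. k = 0, contradicting k ≥ 1. So xy²z ∉ L.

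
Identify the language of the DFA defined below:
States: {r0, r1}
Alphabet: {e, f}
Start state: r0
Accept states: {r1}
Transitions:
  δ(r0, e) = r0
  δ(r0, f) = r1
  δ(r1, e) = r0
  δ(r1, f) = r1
Testing a few strings:
  'e' → reject
  'ee' → reject
  'fef' → accept
  'ff' → accept
State roles: r0=last symbol not f; r1=last symbol is f
All strings over {e,f} ending with f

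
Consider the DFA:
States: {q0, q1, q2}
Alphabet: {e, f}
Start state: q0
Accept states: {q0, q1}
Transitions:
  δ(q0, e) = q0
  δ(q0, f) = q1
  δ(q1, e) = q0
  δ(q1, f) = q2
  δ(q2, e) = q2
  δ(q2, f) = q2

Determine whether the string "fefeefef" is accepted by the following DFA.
Processing string "fefeefef":
  q0 --f--> q1
  q1 --e--> q0
  q0 --f--> q1
  q1 --e--> q0
  q0 --e--> q0
  q0 --f--> q1
  q1 --e--> q0
  q0 --f--> q1
Final state: q1
Accept states: {q0, q1}
Yes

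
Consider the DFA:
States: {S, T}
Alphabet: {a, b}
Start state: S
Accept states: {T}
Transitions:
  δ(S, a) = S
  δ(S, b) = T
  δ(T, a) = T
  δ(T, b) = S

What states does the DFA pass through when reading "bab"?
read 'b': S → T
  read 'a': T → T
  read 'b': T → S
S -> T -> T -> S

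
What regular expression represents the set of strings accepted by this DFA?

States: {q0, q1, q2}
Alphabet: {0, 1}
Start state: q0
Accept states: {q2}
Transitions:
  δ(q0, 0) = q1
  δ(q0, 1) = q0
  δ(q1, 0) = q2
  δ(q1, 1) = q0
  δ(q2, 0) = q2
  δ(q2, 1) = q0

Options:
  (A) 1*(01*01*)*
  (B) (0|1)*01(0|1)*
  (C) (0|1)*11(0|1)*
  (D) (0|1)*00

Check each option against the DFA on short strings; one disagreement eliminates an option:
  (A) 1*(01*01*)*: on ε the DFA stays in q0 and rejects (q0 ∉ Accept), but the regex matches it → eliminate
  (B) (0|1)*01(0|1)*: on '00' the DFA goes q0 → q1 → q2 and accepts (q2 ∈ Accept), but the regex does not match it → eliminate
  (C) (0|1)*11(0|1)*: on '00' the DFA goes q0 → q1 → q2 and accepts (q2 ∈ Accept), but the regex does not match it → eliminate
  (D) (0|1)*00: agrees with the DFA on every string of length ≤ 6
Only (D) is consistent with the DFA.
(D) (0|1)*00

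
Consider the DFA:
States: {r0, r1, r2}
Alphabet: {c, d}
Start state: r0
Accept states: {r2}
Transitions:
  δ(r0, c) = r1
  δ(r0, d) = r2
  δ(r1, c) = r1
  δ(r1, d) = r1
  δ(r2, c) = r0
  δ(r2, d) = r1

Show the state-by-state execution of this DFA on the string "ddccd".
read 'd': r0 → r2
  read 'd': r2 → r1
  read 'c': r1 → r1
  read 'c': r1 → r1
  read 'd': r1 → r1
r0 -> r2 -> r1 -> r1 -> r1 -> r1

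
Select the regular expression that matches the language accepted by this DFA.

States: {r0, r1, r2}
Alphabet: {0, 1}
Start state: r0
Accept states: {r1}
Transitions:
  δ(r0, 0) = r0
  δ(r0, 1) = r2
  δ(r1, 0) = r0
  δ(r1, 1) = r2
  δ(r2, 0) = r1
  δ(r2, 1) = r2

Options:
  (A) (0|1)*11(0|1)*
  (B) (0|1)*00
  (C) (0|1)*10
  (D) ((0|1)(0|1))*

Check each option against the DFA on short strings; one disagreement eliminates an option:
  (A) (0|1)*11(0|1)*: on '10' the DFA goes r0 → r2 → r1 and accepts (r1 ∈ Accept), but the regex does not match it → eliminate
  (B) (0|1)*00: on '00' the DFA goes r0 → r0 → r0 and rejects (r0 ∉ Accept), but the regex matches it → eliminate
  (C) (0|1)*10: agrees with the DFA on every string of length ≤ 6
  (D) ((0|1)(0|1))*: on ε the DFA stays in r0 and rejects (r0 ∉ Accept), but the regex matches it → eliminate
Only (C) is consistent with the DFA.
(C) (0|1)*10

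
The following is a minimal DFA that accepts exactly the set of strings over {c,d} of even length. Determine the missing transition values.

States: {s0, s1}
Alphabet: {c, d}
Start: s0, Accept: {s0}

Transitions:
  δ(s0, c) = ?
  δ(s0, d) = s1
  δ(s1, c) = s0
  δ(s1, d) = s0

From the language and accept set, identify what each state tracks — s0: even length so far; s1: odd length so far.
Each missing δ(q, a) is the state matching the new tracked value after reading a.
δ(s0, c) = s1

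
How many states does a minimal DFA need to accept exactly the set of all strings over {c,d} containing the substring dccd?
By Myhill–Nerode, count the distinguishable equivalence classes: 5 classes — one per longest suffix of the input that is a prefix of 'dccd' (lengths 0 through 3), plus an absorbing 'already seen dccd' class.
5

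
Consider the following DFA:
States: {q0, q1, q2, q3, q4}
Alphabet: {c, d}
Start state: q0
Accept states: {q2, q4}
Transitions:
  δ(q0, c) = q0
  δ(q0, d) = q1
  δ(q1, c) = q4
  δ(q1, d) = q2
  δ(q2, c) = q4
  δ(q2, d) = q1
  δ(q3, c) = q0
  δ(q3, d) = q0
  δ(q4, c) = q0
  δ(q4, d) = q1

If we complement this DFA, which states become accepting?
Complement accept states = All states \ Original accept states
= {q0, q1, q2, q3, q4} \ {q2, q4}
{q0, q1, q3}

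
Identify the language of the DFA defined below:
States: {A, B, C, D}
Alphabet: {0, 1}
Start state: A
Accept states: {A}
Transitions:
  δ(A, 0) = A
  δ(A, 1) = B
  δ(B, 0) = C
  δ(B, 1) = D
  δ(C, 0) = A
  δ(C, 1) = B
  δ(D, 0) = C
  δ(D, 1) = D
Testing a few strings:
  '0000' → accept
  '1' → reject
  '01' → reject
  '1110' → reject
State roles: A=value ≡ 0 (mod 4); B=value ≡ 1 (mod 4); C=value ≡ 2 (mod 4); D=value ≡ 3 (mod 4)
All binary strings representing a multiple of 4 (read in base 2; leading zeros allowed and ε counts as 0)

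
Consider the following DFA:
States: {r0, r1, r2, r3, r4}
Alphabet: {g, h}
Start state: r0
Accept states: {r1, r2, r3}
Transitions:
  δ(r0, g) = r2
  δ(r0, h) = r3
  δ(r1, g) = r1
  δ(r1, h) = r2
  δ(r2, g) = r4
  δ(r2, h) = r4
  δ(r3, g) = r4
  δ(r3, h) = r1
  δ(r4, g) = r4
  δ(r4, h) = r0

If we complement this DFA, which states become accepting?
Complement accept states = All states \ Original accept states
= {r0, r1, r2, r3, r4} \ {r1, r2, r3}
{r0, r4}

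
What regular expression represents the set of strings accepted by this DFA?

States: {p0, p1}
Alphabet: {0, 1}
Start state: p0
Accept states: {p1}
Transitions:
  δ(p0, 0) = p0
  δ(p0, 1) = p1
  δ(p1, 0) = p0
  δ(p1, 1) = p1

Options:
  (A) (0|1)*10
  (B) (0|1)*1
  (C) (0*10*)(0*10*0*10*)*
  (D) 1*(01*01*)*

Check each option against the DFA on short strings; one disagreement eliminates an option:
  (A) (0|1)*10: on '1' the DFA goes p0 → p1 and accepts (p1 ∈ Accept), but the regex does not match it → eliminate
  (B) (0|1)*1: agrees with the DFA on every string of length ≤ 6
  (C) (0*10*)(0*10*0*10*)*: on '10' the DFA goes p0 → p1 → p0 and rejects (p0 ∉ Accept), but the regex matches it → eliminate
  (D) 1*(01*01*)*: on ε the DFA stays in p0 and rejects (p0 ∉ Accept), but the regex matches it → eliminate
Only (B) is consistent with the DFA.
(B) (0|1)*1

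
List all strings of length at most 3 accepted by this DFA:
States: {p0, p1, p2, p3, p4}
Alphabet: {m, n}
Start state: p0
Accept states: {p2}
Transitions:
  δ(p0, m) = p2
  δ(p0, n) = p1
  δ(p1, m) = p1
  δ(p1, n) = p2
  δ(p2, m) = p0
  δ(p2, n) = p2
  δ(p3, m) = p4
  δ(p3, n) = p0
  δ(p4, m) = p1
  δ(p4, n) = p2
m, mn, nn, mmm, mnn, nmn, nnn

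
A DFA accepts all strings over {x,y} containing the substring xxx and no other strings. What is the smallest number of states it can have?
By Myhill–Nerode, count the distinguishable equivalence classes: 4 classes — one per longest suffix of the input that is a prefix of 'xxx' (lengths 0 through 2), plus an absorbing 'already seen xxx' class.
4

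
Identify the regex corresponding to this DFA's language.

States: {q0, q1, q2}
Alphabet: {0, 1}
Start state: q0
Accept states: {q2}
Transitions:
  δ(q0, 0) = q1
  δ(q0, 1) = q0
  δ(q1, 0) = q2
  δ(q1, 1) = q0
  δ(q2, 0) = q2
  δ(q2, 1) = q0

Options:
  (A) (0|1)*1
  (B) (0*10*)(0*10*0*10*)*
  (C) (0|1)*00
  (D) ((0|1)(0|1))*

Check each option against the DFA on short strings; one disagreement eliminates an option:
  (A) (0|1)*1: on '1' the DFA goes q0 → q0 and rejects (q0 ∉ Accept), but the regex matches it → eliminate
  (B) (0*10*)(0*10*0*10*)*: on '1' the DFA goes q0 → q0 and rejects (q0 ∉ Accept), but the regex matches it → eliminate
  (C) (0|1)*00: agrees with the DFA on every string of length ≤ 6
  (D) ((0|1)(0|1))*: on ε the DFA stays in q0 and rejects (q0 ∉ Accept), but the regex matches it → eliminate
Only (C) is consistent with the DFA.
(C) (0|1)*00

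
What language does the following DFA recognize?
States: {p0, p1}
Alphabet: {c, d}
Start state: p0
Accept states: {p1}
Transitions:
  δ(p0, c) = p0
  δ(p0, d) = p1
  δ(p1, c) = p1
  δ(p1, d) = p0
Testing a few strings:
  'ccd' → accept
  'cdd' → reject
  'cd' → accept
  'cc' → reject
State roles: p0=even number of d's so far; p1=odd number of d's so far
All strings over {c,d} with an odd number of d's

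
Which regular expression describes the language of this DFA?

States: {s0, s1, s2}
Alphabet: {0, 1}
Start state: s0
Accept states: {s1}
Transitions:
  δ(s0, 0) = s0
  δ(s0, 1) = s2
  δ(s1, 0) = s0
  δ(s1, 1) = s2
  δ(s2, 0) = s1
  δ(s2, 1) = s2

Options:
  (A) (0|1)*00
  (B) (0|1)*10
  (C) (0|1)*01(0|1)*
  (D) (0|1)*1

Check each option against the DFA on short strings; one disagreement eliminates an option:
  (A) (0|1)*00: on '00' the DFA goes s0 → s0 → s0 and rejects (s0 ∉ Accept), but the regex matches it → eliminate
  (B) (0|1)*10: agrees with the DFA on every string of length ≤ 6
  (C) (0|1)*01(0|1)*: on '01' the DFA goes s0 → s0 → s2 and rejects (s2 ∉ Accept), but the regex matches it → eliminate
  (D) (0|1)*1: on '1' the DFA goes s0 → s2 and rejects (s2 ∉ Accept), but the regex matches it → eliminate
Only (B) is consistent with the DFA.
(B) (0|1)*10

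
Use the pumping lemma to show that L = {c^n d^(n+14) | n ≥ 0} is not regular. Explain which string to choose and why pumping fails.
Assume L is regular with pumping length p. Idea: pumping the c-block breaks the fixed offset of 14.
Choose s = c^p d^(p+14) ∈ L. By the pumping lemma, s = xyz with |xy| ≤ p, |y| > 0, so y = c^k with k ≥ 1. Then xy²z = c^(p+k) d^(p+14). For this to be in L we would need p+14 = (p+k)+14, i.e. k = 0, contradicting k ≥ 1. So xy²z ∉ L.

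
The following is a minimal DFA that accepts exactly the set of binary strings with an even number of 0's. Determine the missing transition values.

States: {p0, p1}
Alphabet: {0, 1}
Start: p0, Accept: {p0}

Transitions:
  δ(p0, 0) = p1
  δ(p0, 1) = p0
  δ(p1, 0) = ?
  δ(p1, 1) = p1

From the language and accept set, identify what each state tracks — p0: even number of 0's so far; p1: odd number of 0's so far.
Each missing δ(q, a) is the state matching the new tracked value after reading a.
δ(p1, 0) = p0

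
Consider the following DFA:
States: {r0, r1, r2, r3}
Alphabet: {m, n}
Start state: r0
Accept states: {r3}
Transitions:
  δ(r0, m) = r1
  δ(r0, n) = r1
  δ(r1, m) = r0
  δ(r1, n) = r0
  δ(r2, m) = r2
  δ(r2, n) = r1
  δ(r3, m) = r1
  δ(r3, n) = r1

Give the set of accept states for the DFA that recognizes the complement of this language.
Complement accept states = All states \ Original accept states
= {r0, r1, r2, r3} \ {r3}
{r0, r1, r2}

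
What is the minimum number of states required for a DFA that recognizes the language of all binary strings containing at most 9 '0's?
By Myhill–Nerode, count the distinguishable equivalence classes: 11 classes — having seen 0, 1, …, 9, or >9 copies of '0'; counts 0 through 9 are accepting and >9 is dead.
11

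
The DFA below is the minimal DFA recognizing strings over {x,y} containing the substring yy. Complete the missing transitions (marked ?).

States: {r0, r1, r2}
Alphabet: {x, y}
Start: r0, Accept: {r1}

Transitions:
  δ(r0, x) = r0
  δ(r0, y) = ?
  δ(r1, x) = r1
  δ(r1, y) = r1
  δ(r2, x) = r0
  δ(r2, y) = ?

From the language and accept set, identify what each state tracks — r0: no progress toward yy; r1: substring yy seen; r2: one trailing y.
Each missing δ(q, a) is the state matching the new tracked value after reading a.
δ(r0, y) = r2; δ(r2, y) = r1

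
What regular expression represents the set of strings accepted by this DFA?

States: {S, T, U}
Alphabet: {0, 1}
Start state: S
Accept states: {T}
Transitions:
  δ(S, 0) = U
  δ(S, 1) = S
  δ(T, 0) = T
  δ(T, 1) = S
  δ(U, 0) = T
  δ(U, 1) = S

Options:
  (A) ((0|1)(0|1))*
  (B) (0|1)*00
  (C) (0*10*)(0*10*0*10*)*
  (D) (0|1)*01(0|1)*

Check each option against the DFA on short strings; one disagreement eliminates an option:
  (A) ((0|1)(0|1))*: on ε the DFA stays in S and rejects (S ∉ Accept), but the regex matches it → eliminate
  (B) (0|1)*00: agrees with the DFA on every string of length ≤ 6
  (C) (0*10*)(0*10*0*10*)*: on '1' the DFA goes S → S and rejects (S ∉ Accept), but the regex matches it → eliminate
  (D) (0|1)*01(0|1)*: on '00' the DFA goes S → U → T and accepts (T ∈ Accept), but the regex does not match it → eliminate
Only (B) is consistent with the DFA.
(B) (0|1)*00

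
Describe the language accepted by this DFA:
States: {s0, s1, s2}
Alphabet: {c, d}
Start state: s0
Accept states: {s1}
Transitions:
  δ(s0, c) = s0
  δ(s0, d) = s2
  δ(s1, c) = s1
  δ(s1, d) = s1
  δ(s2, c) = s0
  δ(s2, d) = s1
Testing a few strings:
  'cd' → reject
  'd' → reject
  'cccc' → reject
  'ddc' → accept
State roles: s0=no progress toward dd; s1=substring dd seen; s2=one trailing d
All strings over {c,d} containing the substring dd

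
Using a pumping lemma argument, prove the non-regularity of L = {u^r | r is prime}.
Assume L is regular with pumping length p. Idea: pumping by a suitable count produces a composite length.
Let q be a prime with q ≥ p and choose s = u^q ∈ L. By the pumping lemma, s = xyz with |xy| ≤ p, |y| = k ≥ 1. Take i = q+1: |xy^(q+1)z| = q + q·k = q(1+k). Since q ≥ 2 and 1+k ≥ 2, q(1+k) is composite, so xy^(q+1)z ∉ L.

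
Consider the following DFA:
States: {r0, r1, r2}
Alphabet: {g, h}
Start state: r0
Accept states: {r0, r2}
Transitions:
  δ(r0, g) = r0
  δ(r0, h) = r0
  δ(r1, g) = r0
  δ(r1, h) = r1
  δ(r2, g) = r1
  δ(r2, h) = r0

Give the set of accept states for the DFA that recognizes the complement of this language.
Complement accept states = All states \ Original accept states
= {r0, r1, r2} \ {r0, r2}
{r1}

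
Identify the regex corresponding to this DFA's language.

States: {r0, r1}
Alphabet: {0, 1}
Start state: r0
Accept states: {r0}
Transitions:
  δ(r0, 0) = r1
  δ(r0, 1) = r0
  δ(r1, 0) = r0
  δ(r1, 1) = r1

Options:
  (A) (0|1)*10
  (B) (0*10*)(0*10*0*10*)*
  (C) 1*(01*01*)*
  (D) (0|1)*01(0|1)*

Check each option against the DFA on short strings; one disagreement eliminates an option:
  (A) (0|1)*10: on ε the DFA stays in r0 and accepts (r0 ∈ Accept), but the regex does not match it → eliminate
  (B) (0*10*)(0*10*0*10*)*: on ε the DFA stays in r0 and accepts (r0 ∈ Accept), but the regex does not match it → eliminate
  (C) 1*(01*01*)*: agrees with the DFA on every string of length ≤ 6
  (D) (0|1)*01(0|1)*: on ε the DFA stays in r0 and accepts (r0 ∈ Accept), but the regex does not match it → eliminate
Only (C) is consistent with the DFA.
(C) 1*(01*01*)*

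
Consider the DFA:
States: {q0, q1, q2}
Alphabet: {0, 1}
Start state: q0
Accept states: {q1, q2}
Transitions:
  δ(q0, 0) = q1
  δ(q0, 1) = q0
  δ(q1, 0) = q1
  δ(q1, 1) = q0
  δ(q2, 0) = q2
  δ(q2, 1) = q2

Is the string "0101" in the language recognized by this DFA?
Processing string "0101":
  q0 --0--> q1
  q1 --1--> q0
  q0 --0--> q1
  q1 --1--> q0
Final state: q0
Accept states: {q1, q2}
No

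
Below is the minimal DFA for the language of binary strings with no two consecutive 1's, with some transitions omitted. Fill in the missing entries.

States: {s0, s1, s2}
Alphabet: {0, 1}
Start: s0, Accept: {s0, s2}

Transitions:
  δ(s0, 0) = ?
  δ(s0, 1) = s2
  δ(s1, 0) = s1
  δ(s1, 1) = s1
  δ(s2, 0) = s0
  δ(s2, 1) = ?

From the language and accept set, identify what each state tracks — s0: last symbol not 1 (ok); s1: saw 11 (dead); s2: last symbol 1 (ok).
Each missing δ(q, a) is the state matching the new tracked value after reading a.
δ(s0, 0) = s0; δ(s2, 1) = s1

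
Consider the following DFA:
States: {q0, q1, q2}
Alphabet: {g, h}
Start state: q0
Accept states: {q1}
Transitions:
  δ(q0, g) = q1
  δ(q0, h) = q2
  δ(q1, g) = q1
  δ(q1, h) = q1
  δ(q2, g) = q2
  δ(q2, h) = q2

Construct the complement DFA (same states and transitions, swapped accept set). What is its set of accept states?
Complement accept states = All states \ Original accept states
= {q0, q1, q2} \ {q1}
{q0, q2}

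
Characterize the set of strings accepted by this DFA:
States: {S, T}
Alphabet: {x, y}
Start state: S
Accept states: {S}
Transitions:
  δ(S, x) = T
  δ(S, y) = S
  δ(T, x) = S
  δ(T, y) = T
Testing a few strings:
  'yyy' → accept
  'x' → reject
  'yx' → reject
  'xx' → accept
State roles: S=even number of x's so far; T=odd number of x's so far
All strings over {x,y} with an even number of x's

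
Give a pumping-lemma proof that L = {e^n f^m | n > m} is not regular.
Assume L is regular with pumping length p. Idea: pumping down the e-block drops the e-count to at most the f-count.
Choose s = e^(p+1) f^p ∈ L (|s| = 2p+1 ≥ p). By the pumping lemma, s = xyz with |xy| ≤ p, |y| > 0, so y = e^k with k ≥ 1. Take i = 0: xz = e^(p+1−k) f^p. Since k ≥ 1, p+1−k ≤ p, so the number of e's is no longer strictly greater than the number of f's, hence xz ∉ L.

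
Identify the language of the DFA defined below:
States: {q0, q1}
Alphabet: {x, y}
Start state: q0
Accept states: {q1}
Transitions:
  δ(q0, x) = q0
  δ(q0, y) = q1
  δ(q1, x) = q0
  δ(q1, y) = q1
Testing a few strings:
  'xy' → accept
  'xxx' → reject
  'yy' → accept
  'y' → accept
State roles: q0=last symbol not y; q1=last symbol is y
All strings over {x,y} ending with y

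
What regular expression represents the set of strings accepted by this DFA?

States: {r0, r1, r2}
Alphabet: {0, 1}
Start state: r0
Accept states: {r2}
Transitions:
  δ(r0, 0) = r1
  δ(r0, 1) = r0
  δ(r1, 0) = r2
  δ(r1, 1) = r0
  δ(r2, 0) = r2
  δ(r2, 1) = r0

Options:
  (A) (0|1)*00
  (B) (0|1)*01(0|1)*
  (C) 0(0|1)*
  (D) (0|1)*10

Check each option against the DFA on short strings; one disagreement eliminates an option:
  (A) (0|1)*00: agrees with the DFA on every string of length ≤ 6
  (B) (0|1)*01(0|1)*: on '00' the DFA goes r0 → r1 → r2 and accepts (r2 ∈ Accept), but the regex does not match it → eliminate
  (C) 0(0|1)*: on '0' the DFA goes r0 → r1 and rejects (r1 ∉ Accept), but the regex matches it → eliminate
  (D) (0|1)*10: on '00' the DFA goes r0 → r1 → r2 and accepts (r2 ∈ Accept), but the regex does not match it → eliminate
Only (A) is consistent with the DFA.
(A) (0|1)*00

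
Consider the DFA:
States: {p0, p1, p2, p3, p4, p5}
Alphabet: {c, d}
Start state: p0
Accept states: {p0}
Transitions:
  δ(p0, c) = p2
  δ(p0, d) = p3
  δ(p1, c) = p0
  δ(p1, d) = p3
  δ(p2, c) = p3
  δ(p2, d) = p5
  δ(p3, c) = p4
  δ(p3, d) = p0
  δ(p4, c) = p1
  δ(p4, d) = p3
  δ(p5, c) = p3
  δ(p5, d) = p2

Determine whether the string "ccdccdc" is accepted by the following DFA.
Processing string "ccdccdc":
  p0 --c--> p2
  p2 --c--> p3
  p3 --d--> p0
  p0 --c--> p2
  p2 --c--> p3
  p3 --d--> p0
  p0 --c--> p2
Final state: p2
Accept states: {p0}
No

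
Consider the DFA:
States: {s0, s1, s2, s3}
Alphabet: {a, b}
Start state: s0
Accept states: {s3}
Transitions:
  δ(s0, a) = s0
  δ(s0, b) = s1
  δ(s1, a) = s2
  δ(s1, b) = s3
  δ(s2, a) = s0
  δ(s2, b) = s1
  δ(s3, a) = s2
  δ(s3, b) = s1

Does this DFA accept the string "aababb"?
Processing string "aababb":
  s0 --a--> s0
  s0 --a--> s0
  s0 --b--> s1
  s1 --a--> s2
  s2 --b--> s1
  s1 --b--> s3
Final state: s3
Accept states: {s3}
Yes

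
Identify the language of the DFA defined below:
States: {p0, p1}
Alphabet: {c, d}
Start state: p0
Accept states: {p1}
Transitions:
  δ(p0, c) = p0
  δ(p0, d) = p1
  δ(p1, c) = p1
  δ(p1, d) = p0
Testing a few strings:
  'd' → accept
  'dc' → accept
  'ccd' → accept
  'dcc' → accept
State roles: p0=even number of d's so far; p1=odd number of d's so far
All strings over {c,d} with an odd number of d's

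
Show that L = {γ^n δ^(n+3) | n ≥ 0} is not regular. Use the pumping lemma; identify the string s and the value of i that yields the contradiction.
Assume L is regular with pumping length p. Idea: pumping the γ-block breaks the fixed offset of 3.
Choose s = γ^p δ^(p+3) ∈ L. By the pumping lemma, s = xyz with |xy| ≤ p, |y| > 0, so y = γ^k with k ≥ 1. Then xy²z = γ^(p+k) δ^(p+3). For this to be in L we would need p+3 = (p+k)+3, i.e. k = 0, contradicting k ≥ 1. So xy²z ∉ L.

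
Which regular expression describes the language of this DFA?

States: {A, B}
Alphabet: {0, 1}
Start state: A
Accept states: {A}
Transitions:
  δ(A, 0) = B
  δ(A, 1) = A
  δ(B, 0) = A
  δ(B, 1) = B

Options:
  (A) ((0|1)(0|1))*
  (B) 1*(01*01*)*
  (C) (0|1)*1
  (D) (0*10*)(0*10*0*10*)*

Check each option against the DFA on short strings; one disagreement eliminates an option:
  (A) ((0|1)(0|1))*: on '1' the DFA goes A → A and accepts (A ∈ Accept), but the regex does not match it → eliminate
  (B) 1*(01*01*)*: agrees with the DFA on every string of length ≤ 6
  (C) (0|1)*1: on ε the DFA stays in A and accepts (A ∈ Accept), but the regex does not match it → eliminate
  (D) (0*10*)(0*10*0*10*)*: on ε the DFA stays in A and accepts (A ∈ Accept), but the regex does not match it → eliminate
Only (B) is consistent with the DFA.
(B) 1*(01*01*)*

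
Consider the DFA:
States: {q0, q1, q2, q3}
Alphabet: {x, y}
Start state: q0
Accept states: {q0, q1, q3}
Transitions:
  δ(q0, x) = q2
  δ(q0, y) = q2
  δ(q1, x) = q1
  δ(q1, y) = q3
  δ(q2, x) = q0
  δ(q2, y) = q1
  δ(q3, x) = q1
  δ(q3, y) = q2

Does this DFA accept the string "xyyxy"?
Processing string "xyyxy":
  q0 --x--> q2
  q2 --y--> q1
  q1 --y--> q3
  q3 --x--> q1
  q1 --y--> q3
Final state: q3
Accept states: {q0, q1, q3}
Yes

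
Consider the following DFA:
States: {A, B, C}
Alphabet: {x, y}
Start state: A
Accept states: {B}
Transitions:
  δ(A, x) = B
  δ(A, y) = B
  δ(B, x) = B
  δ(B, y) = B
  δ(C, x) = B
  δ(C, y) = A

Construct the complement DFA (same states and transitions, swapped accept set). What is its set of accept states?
Complement accept states = All states \ Original accept states
= {A, B, C} \ {B}
{A, C}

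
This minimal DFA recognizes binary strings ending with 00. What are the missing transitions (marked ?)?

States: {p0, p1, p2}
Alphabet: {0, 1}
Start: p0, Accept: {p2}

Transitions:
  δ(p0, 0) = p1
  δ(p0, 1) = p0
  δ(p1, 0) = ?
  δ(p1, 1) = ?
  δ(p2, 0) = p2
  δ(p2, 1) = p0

From the language and accept set, identify what each state tracks — p0: last symbol not 0; p1: one trailing 0; p2: two trailing 0's.
Each missing δ(q, a) is the state matching the new tracked value after reading a.
δ(p1, 0) = p2; δ(p1, 1) = p0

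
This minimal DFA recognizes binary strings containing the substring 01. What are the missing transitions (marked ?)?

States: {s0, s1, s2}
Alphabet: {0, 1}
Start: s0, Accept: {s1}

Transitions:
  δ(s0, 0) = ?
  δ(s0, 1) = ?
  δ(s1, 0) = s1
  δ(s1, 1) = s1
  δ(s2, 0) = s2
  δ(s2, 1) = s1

From the language and accept set, identify what each state tracks — s0: no 0 seen yet; s1: substring 01 seen; s2: seen a 0, waiting for 1.
Each missing δ(q, a) is the state matching the new tracked value after reading a.
δ(s0, 0) = s2; δ(s0, 1) = s0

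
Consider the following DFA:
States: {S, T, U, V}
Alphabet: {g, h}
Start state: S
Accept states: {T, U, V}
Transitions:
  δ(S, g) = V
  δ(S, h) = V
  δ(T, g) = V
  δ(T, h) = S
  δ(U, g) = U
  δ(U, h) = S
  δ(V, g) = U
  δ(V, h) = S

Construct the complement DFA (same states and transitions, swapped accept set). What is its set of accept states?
Complement accept states = All states \ Original accept states
= {S, T, U, V} \ {T, U, V}
{S}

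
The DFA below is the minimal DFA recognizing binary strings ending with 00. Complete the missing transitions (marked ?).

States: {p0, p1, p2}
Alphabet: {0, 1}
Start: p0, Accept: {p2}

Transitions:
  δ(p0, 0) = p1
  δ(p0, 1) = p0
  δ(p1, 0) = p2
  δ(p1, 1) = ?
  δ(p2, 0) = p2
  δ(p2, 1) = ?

From the language and accept set, identify what each state tracks — p0: last symbol not 0; p1: one trailing 0; p2: two trailing 0's.
Each missing δ(q, a) is the state matching the new tracked value after reading a.
δ(p1, 1) = p0; δ(p2, 1) = p0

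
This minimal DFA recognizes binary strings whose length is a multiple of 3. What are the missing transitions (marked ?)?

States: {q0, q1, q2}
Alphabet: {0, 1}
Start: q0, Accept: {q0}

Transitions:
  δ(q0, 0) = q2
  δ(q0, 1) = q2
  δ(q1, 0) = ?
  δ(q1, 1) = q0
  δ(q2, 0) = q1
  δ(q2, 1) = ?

From the language and accept set, identify what each state tracks — q0: length ≡ 0 (mod 3); q1: length ≡ 2 (mod 3); q2: length ≡ 1 (mod 3).
Each missing δ(q, a) is the state matching the new tracked value after reading a.
δ(q1, 0) = q0; δ(q2, 1) = q1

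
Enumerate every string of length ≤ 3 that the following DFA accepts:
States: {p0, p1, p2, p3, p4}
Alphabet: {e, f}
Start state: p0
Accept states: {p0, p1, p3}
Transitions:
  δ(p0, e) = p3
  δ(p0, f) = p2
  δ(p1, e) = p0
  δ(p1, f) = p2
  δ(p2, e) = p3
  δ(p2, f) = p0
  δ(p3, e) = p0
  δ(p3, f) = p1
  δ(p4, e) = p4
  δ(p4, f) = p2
ε, e, ee, ef, fe, ff, eee, efe, fee, fef, ffe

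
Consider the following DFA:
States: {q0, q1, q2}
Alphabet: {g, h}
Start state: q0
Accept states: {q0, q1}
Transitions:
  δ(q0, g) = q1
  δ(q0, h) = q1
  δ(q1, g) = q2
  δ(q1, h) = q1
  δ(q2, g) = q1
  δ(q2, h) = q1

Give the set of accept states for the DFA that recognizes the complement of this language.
Complement accept states = All states \ Original accept states
= {q0, q1, q2} \ {q0, q1}
{q2}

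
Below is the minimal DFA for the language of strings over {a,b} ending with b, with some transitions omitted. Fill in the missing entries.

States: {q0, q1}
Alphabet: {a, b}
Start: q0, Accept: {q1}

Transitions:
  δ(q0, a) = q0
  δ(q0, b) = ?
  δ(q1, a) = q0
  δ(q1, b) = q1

From the language and accept set, identify what each state tracks — q0: last symbol not b; q1: last symbol is b.
Each missing δ(q, a) is the state matching the new tracked value after reading a.
δ(q0, b) = q1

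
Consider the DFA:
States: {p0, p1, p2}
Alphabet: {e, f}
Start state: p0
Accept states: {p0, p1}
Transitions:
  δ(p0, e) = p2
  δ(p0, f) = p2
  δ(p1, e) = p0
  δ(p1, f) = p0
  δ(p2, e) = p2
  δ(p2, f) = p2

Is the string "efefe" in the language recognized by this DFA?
Processing string "efefe":
  p0 --e--> p2
  p2 --f--> p2
  p2 --e--> p2
  p2 --f--> p2
  p2 --e--> p2
Final state: p2
Accept states: {p0, p1}
No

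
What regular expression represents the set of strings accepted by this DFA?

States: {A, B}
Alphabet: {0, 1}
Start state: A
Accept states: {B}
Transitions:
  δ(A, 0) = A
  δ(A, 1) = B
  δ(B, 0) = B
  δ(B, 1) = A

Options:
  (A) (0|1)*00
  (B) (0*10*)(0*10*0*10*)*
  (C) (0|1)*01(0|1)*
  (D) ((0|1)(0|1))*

Check each option against the DFA on short strings; one disagreement eliminates an option:
  (A) (0|1)*00: on '1' the DFA goes A → B and accepts (B ∈ Accept), but the regex does not match it → eliminate
  (B) (0*10*)(0*10*0*10*)*: agrees with the DFA on every string of length ≤ 6
  (C) (0|1)*01(0|1)*: on '1' the DFA goes A → B and accepts (B ∈ Accept), but the regex does not match it → eliminate
  (D) ((0|1)(0|1))*: on ε the DFA stays in A and rejects (A ∉ Accept), but the regex matches it → eliminate
Only (B) is consistent with the DFA.
(B) (0*10*)(0*10*0*10*)*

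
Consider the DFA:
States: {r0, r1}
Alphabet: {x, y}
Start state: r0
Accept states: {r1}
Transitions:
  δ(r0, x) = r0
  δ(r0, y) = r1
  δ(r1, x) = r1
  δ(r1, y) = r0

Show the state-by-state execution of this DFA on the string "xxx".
read 'x': r0 → r0
  read 'x': r0 → r0
  read 'x': r0 → r0
r0 -> r0 -> r0 -> r0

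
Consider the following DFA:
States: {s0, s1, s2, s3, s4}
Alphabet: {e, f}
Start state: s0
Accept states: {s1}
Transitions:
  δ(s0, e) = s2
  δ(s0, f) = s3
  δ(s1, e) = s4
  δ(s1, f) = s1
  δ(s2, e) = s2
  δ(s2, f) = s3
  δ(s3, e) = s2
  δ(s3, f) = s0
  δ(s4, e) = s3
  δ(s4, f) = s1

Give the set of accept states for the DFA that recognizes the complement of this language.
Complement accept states = All states \ Original accept states
= {s0, s1, s2, s3, s4} \ {s1}
{s0, s2, s3, s4}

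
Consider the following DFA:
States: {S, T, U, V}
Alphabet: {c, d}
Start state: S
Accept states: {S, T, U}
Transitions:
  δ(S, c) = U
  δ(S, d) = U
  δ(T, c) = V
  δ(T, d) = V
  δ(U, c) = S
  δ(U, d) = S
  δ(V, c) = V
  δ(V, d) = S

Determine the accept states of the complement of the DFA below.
Complement accept states = All states \ Original accept states
= {S, T, U, V} \ {S, T, U}
{V}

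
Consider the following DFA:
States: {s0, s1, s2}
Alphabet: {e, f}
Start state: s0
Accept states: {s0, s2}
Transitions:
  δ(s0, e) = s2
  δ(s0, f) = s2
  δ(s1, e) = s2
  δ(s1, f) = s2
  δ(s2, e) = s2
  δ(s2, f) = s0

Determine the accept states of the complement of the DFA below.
Complement accept states = All states \ Original accept states
= {s0, s1, s2} \ {s0, s2}
{s1}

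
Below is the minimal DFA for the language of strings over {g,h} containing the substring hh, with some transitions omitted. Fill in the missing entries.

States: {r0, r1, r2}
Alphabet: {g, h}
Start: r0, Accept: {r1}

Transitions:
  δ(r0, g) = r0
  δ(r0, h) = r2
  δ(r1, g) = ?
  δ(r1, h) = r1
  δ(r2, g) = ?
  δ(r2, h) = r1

From the language and accept set, identify what each state tracks — r0: no progress toward hh; r1: substring hh seen; r2: one trailing h.
Each missing δ(q, a) is the state matching the new tracked value after reading a.
δ(r1, g) = r1; δ(r2, g) = r0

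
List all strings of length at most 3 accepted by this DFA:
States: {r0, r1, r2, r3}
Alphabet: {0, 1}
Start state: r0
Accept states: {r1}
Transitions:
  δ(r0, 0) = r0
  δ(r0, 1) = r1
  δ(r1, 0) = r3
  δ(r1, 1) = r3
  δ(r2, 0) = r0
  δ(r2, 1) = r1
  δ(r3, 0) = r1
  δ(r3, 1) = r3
1, 01, 001, 100, 110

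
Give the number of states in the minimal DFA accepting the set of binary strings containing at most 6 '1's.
By Myhill–Nerode, count the distinguishable equivalence classes: 8 classes — having seen 0, 1, …, 6, or >6 copies of '1'; counts 0 through 6 are accepting and >6 is dead.
8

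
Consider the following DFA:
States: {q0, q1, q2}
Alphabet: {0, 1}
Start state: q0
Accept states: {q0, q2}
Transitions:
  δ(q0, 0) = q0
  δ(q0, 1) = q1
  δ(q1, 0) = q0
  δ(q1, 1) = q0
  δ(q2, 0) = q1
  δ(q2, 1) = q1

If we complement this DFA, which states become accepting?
Complement accept states = All states \ Original accept states
= {q0, q1, q2} \ {q0, q2}
{q1}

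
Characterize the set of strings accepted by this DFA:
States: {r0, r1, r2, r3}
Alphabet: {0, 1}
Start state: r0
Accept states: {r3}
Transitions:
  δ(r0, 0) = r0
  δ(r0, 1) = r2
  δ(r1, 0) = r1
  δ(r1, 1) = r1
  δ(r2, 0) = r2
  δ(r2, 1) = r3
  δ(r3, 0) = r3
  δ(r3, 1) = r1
Testing a few strings:
  '000' → reject
  '0100' → reject
  '0' → reject
  '1111' → reject
State roles: r0=zero 1's; r1=≥ three 1's (dead); r2=one 1; r3=two 1's
All binary strings containing exactly two 1's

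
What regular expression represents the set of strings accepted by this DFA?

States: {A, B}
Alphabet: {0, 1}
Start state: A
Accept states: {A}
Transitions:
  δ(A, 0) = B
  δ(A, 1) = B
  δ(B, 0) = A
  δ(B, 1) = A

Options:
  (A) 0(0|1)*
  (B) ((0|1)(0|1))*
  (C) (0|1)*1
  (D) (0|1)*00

Check each option against the DFA on short strings; one disagreement eliminates an option:
  (A) 0(0|1)*: on ε the DFA stays in A and accepts (A ∈ Accept), but the regex does not match it → eliminate
  (B) ((0|1)(0|1))*: agrees with the DFA on every string of length ≤ 6
  (C) (0|1)*1: on ε the DFA stays in A and accepts (A ∈ Accept), but the regex does not match it → eliminate
  (D) (0|1)*00: on ε the DFA stays in A and accepts (A ∈ Accept), but the regex does not match it → eliminate
Only (B) is consistent with the DFA.
(B) ((0|1)(0|1))*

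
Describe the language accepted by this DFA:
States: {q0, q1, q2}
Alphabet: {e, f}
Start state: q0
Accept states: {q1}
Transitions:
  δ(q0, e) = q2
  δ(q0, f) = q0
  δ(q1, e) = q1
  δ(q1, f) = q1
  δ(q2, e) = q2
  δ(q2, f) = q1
Testing a few strings:
  'f' → reject
  'ff' → reject
  'efe' → accept
  'ffe' → reject
State roles: q0=no e seen yet; q1=substring ef seen; q2=seen a e, waiting for f
All strings over {e,f} containing the substring ef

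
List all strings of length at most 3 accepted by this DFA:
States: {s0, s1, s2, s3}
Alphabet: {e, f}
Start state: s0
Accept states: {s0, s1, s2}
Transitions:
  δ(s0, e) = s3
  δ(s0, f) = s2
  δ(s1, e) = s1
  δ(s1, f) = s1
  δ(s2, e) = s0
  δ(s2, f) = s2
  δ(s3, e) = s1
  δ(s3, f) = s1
ε, f, ee, ef, fe, ff, eee, eef, efe, eff, fef, ffe, fff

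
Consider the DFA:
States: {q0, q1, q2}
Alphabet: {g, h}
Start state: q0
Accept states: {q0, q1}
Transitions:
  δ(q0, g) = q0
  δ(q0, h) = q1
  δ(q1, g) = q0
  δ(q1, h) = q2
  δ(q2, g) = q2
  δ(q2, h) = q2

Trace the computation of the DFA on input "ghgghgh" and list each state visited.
read 'g': q0 → q0
  read 'h': q0 → q1
  read 'g': q1 → q0
  read 'g': q0 → q0
  read 'h': q0 → q1
  read 'g': q1 → q0
  read 'h': q0 → q1
q0 -> q0 -> q1 -> q0 -> q0 -> q1 -> q0 -> q1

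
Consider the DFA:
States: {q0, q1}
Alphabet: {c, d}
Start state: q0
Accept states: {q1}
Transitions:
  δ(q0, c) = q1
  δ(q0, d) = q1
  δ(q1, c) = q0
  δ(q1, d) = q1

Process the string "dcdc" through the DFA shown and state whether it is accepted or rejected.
Processing string "dcdc":
  q0 --d--> q1
  q1 --c--> q0
  q0 --d--> q1
  q1 --c--> q0
Final state: q0
Accept states: {q1}
No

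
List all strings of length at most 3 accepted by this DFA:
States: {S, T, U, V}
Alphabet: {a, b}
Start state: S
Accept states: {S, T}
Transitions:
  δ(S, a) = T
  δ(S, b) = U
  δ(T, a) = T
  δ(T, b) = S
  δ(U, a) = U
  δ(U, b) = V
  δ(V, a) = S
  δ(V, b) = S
ε, a, aa, ab, aaa, aab, aba, bba, bbb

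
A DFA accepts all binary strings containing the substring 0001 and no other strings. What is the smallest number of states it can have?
By Myhill–Nerode, count the distinguishable equivalence classes: 5 classes — one per longest suffix of the input that is a prefix of '0001' (lengths 0 through 3), plus an absorbing 'already seen 0001' class.
5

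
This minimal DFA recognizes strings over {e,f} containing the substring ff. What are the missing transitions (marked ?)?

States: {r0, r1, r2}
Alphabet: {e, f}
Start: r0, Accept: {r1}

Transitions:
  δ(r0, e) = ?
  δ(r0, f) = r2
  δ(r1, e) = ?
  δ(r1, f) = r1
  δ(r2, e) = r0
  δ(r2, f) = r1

From the language and accept set, identify what each state tracks — r0: no progress toward ff; r1: substring ff seen; r2: one trailing f.
Each missing δ(q, a) is the state matching the new tracked value after reading a.
δ(r0, e) = r0; δ(r1, e) = r1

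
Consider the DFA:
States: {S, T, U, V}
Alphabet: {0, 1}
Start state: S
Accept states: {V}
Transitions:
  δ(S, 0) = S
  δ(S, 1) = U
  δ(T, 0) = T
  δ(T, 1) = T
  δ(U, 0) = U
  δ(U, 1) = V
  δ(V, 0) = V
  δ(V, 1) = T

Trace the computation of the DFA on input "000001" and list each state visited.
read '0': S → S
  read '0': S → S
  read '0': S → S
  read '0': S → S
  read '0': S → S
  read '1': S → U
S -> S -> S -> S -> S -> S -> U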